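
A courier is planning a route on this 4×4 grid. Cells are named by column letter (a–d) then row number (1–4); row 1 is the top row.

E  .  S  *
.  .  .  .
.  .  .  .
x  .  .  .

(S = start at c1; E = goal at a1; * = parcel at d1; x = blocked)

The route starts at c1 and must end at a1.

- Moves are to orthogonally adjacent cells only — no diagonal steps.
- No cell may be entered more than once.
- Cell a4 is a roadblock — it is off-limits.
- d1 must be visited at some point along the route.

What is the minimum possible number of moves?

Any route passes through d1 somewhere between c1 and a1. Summing Manhattan distances along the two legs (c1 → d1 → a1) gives a lower bound of 1 + 3 = 4 moves.
The shortest route satisfying every rule uses 6 moves: c1 → d1 → d2 → c2 → b2 → b1 → a1.
The no-revisit rule (legs can't share cells) pushes the minimum above the 4-move bound; an exhaustive check rules out every length from 4 to 5, leaving 6 as the minimum.

6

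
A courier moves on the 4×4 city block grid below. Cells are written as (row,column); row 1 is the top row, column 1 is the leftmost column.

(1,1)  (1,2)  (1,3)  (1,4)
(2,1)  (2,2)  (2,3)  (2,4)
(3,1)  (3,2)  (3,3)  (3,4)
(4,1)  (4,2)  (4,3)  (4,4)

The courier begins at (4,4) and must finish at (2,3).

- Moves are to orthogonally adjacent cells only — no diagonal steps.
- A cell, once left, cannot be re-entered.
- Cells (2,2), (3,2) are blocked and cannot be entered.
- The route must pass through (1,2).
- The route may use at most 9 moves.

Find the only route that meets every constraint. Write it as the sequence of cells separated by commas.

The budget equals the shortest possible length, so every move has to be on a shortest route through the required cells.
Route from (4,4): 3× left (reaching (4,1)), 3× up (reaching (1,1)), 2× right (reaching (1,3)), down to (2,3) — 9 moves in all.
Check: all required cells visited; 9 ≤ 9 moves.

(4,4), (4,3), (4,2), (4,1), (3,1), (2,1), (1,1), (1,2), (1,3), (2,3)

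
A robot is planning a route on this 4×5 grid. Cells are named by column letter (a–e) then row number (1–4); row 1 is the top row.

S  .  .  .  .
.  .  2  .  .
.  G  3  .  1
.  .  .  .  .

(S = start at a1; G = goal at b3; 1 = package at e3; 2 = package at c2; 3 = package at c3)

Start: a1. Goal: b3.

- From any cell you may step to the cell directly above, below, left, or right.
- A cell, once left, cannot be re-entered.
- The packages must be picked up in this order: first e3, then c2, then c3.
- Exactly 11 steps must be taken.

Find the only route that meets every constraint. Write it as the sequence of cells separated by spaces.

The waypoints must appear in the order e3, c2, c3, with no cell reused.
Route from a1: right 4 to e1, down 2 to e3, left 1 to d3, up 1 to d2, left 1 to c2, down 1 to c3, left 1 to b3 — 11 moves in all.
Check: order respected (1 at step 6, 2 at step 9, 3 at step 10); 11 moves as required.

a1 b1 c1 d1 e1 e2 e3 d3 d2 c2 c3 b3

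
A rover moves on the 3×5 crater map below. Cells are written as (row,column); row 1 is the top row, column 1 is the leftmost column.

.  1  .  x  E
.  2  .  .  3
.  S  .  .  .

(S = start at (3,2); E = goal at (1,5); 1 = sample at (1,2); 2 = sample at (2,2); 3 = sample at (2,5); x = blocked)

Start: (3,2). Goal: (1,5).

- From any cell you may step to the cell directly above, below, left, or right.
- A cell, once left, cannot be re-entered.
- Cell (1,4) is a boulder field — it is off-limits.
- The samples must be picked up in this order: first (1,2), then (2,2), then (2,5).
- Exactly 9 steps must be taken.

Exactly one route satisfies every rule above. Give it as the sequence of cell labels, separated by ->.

(3,2) -> (3,1) -> (2,1) -> (1,1) -> (1,2) -> (2,2) -> (2,3) -> (2,4) -> (2,5) -> (1,5)

The waypoints must appear in the order (1,2), (2,2), (2,5), with no cell reused.
Route from (3,2): left 1 to (3,1), up 2 to (1,1), right 1 to (1,2), down 1 to (2,2), right 3 to (2,5), up 1 to (1,5) — 9 moves in all.
Check: order respected (1 at step 4, 2 at step 5, 3 at step 8); 9 moves as required.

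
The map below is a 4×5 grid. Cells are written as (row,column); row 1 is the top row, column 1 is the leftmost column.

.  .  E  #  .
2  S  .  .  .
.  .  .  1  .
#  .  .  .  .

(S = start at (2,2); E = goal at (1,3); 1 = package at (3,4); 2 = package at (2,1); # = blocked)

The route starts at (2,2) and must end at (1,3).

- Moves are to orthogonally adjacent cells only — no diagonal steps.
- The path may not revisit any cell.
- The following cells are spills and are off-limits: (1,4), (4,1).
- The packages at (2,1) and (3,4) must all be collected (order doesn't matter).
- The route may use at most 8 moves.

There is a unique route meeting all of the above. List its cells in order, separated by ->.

(2,2) -> (2,1) -> (3,1) -> (3,2) -> (3,3) -> (3,4) -> (2,4) -> (2,3) -> (1,3)

The 8-move cap with required stops at (2,1), (3,4) leaves no slack for detours.
Route from (2,2): left 1 to (2,1), down 1 to (3,1), right 3 to (3,4), up 1 to (2,4), left 1 to (2,3), up 1 to (1,3) — 8 moves in all.
Check: all required cells visited; 8 ≤ 8 moves.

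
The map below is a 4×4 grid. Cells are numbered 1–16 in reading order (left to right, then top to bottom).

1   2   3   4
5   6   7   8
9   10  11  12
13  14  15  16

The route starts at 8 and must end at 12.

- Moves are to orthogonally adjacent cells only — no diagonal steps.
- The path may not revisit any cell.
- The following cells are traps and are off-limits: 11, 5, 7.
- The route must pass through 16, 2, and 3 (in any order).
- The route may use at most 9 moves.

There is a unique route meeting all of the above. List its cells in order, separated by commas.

Any route must reach 16, 2, and 3 and still end at 12 within 9 moves, so the order of the required stops is forced.
Route from 8: up to 4, 2× left (reaching 2), 3× down (reaching 14), 2× right (reaching 16), up to 12 — 9 moves in all.
Check: all required cells visited; 9 ≤ 9 moves.

8, 4, 3, 2, 6, 10, 14, 15, 16, 12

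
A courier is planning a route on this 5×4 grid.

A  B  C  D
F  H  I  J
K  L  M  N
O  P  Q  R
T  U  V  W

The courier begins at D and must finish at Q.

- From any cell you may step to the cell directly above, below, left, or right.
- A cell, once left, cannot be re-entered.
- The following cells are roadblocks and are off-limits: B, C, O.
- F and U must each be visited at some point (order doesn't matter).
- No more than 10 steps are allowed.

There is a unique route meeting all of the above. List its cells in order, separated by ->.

D -> J -> I -> H -> F -> K -> L -> P -> U -> V -> Q

The 10-move cap with required stops at F, U leaves no slack for detours.
Route from D: down 1 to J, left 3 to F, down 1 to K, right 1 to L, down 2 to U, right 1 to V, up 1 to Q — 10 moves in all.
Check: all required cells visited; 10 ≤ 10 moves.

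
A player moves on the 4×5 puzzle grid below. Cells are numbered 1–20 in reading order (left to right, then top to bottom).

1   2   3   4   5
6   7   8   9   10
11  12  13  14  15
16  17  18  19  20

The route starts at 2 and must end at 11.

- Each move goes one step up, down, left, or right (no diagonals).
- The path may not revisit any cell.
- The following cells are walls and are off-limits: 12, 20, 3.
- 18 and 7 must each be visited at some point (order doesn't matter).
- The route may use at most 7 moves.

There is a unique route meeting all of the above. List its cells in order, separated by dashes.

The 7-move cap with required stops at 18, 7 leaves no slack for detours.
Route from 2: down to 7, right to 8, 2× down (reaching 18), 2× left (reaching 16), up to 11 — 7 moves in all.
Check: all required cells visited; 7 ≤ 7 moves.

2 - 7 - 8 - 13 - 18 - 17 - 16 - 11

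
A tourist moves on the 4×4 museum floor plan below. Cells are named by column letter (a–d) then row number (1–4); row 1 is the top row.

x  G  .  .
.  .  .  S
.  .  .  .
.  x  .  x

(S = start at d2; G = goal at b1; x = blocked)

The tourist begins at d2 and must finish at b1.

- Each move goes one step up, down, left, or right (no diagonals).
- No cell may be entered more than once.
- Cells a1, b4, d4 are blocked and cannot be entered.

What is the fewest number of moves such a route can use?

3

The Manhattan distance from d2 to b1 is |2−1| + |4−2| = 3, so at least 3 moves are needed.
A route of 3 moves achieves this: d2 → d1 → c1 → b1.
Since 3 matches the lower bound, it is optimal.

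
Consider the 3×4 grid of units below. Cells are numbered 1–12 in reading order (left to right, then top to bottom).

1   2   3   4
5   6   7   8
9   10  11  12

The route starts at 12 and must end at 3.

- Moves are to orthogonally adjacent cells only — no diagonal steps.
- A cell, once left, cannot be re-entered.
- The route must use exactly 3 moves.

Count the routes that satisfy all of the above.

3

Need simple routes of exactly 3 moves from 12 to 3 (Manhattan distance 3, so 0 moves are spent on a detour and 0 undoing it).
Enumerating: 12 8 4 3 | 12 8 7 3 | 12 11 7 3.
That gives 3 routes.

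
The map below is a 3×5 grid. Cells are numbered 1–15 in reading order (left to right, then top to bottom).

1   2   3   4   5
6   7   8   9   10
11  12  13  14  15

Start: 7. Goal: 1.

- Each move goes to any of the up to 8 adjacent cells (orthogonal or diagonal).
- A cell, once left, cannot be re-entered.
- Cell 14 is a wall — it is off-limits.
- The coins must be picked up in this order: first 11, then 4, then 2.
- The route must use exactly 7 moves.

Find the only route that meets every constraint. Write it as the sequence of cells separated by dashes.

7 - 11 - 12 - 8 - 4 - 3 - 2 - 1

The waypoints must appear in the order 11, 4, 2, with no cell reused.
Route from 7: down-left to 11, right to 12, 2× up-right (reaching 4), 3× left (reaching 1) — 7 moves in all.
Check: order respected (11 at step 1, 4 at step 4, 2 at step 6); 7 moves as required.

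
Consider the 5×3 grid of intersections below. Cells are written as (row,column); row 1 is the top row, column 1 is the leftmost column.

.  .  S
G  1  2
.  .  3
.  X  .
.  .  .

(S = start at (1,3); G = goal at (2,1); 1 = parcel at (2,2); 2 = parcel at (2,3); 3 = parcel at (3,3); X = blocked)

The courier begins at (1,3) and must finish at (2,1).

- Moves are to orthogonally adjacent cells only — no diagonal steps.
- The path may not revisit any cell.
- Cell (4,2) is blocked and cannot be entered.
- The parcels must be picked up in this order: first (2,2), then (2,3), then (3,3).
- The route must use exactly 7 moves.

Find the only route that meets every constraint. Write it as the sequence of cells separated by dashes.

(1,3) - (1,2) - (2,2) - (2,3) - (3,3) - (3,2) - (3,1) - (2,1)

The waypoints must appear in the order (2,2), (2,3), (3,3), with no cell reused.
Route from (1,3): left to (1,2), down to (2,2), right to (2,3), down to (3,3), 2× left (reaching (3,1)), up to (2,1) — 7 moves in all.
Check: order respected (1 at step 2, 2 at step 3, 3 at step 4); 7 moves as required.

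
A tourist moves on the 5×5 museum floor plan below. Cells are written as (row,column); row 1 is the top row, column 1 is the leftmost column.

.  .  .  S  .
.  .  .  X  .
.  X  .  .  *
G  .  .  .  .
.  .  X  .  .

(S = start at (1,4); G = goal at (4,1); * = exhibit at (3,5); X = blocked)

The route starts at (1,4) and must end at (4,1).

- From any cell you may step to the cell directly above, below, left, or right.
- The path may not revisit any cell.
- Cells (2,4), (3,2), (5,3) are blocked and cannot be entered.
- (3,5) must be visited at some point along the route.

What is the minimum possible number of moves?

8

Any route passes through (3,5) somewhere between (1,4) and (4,1). Summing Manhattan distances along the two legs ((1,4) → (3,5) → (4,1)) gives a lower bound of 3 + 5 = 8 moves.
A route of 8 moves achieves this: (1,4) → (1,5) → (2,5) → (3,5) → (4,5) → (4,4) → (4,3) → (4,2) → (4,1).
Since 8 matches the lower bound, it is optimal.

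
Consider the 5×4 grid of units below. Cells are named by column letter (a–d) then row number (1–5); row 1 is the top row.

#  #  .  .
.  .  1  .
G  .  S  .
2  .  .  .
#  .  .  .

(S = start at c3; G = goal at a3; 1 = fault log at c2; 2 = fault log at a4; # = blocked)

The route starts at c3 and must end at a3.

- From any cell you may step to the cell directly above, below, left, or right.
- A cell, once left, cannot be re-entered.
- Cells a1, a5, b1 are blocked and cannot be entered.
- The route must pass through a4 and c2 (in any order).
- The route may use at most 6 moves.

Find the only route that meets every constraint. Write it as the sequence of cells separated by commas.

c3, c2, b2, b3, b4, a4, a3

The budget equals the shortest possible length, so every move has to be on a shortest route through the required cells.
Route from c3: up 1 to c2, left 1 to b2, down 2 to b4, left 1 to a4, up 1 to a3 — 6 moves in all.
Check: all required cells visited; 6 ≤ 6 moves.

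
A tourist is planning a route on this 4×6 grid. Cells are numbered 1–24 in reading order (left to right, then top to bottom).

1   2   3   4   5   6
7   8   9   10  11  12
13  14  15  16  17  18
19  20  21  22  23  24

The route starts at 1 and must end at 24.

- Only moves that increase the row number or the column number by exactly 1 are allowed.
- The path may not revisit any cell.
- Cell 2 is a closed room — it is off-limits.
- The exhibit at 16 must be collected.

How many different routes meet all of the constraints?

12

A right/down-only route from 1 to 24 makes exactly 3 down-moves and 5 right-moves in some order.
With no other constraints that would be C(8,3) = 56 routes.
Split at 16 and multiply the segment counts (each segment already excludes blocked cells): 1→16: 4; 16→24: 3; product = 12.
That gives 12 routes.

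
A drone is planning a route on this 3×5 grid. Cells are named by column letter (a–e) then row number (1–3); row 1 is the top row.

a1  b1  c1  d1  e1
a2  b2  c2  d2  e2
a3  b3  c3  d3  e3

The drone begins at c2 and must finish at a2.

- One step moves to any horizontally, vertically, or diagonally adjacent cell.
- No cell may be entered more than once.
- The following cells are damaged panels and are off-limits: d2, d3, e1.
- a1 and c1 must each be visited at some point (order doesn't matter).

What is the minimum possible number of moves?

Any route passes through a1 and c1 in some order between c2 and a2. Summing Chebyshev distances along each leg and taking the cheapest ordering (c2 → c1 → a1 → a2) gives a lower bound of 1 + 2 + 1 = 4 moves.
A route of 4 moves achieves this: c2 → c1 → b1 → a1 → a2.
Since 4 matches the lower bound, it is optimal.

4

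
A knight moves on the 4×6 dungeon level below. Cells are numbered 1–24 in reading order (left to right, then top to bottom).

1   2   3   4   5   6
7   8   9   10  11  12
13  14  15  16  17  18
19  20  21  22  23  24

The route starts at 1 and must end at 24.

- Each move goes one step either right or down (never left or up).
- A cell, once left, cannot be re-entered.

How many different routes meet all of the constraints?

A right/down-only route from 1 to 24 makes exactly 3 down-moves and 5 right-moves in some order.
With no other constraints that would be C(8,3) = 56 routes.
That gives 56 routes.

56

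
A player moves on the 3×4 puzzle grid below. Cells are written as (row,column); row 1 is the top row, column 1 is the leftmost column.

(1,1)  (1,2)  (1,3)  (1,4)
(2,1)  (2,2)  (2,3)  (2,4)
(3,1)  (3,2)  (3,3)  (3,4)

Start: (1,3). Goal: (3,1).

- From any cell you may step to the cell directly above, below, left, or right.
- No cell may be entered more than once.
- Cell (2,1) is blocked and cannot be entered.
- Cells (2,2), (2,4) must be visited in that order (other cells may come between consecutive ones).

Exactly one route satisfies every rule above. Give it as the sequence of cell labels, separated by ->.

(1,3) -> (1,2) -> (2,2) -> (2,3) -> (2,4) -> (3,4) -> (3,3) -> (3,2) -> (3,1)

The waypoints must appear in the order (2,2), (2,4), with no cell reused.
Route from (1,3): left to (1,2), down to (2,2), 2× right (reaching (2,4)), down to (3,4), 3× left (reaching (3,1)) — 8 moves in all.
Check: order respected ((2,2) at step 2, (2,4) at step 4).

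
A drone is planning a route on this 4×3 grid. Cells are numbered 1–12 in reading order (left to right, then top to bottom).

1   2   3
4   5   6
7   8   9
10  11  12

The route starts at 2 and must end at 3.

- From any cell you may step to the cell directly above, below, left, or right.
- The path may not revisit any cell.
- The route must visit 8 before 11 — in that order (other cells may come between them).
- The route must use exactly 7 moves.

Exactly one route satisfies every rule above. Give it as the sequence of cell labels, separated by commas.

2, 5, 8, 11, 12, 9, 6, 3

The waypoints must appear in the order 8, 11, with no cell reused.
Route from 2: down 3 to 11, right 1 to 12, up 3 to 3 — 7 moves in all.
Check: order respected (8 at step 2, 11 at step 3); 7 moves as required.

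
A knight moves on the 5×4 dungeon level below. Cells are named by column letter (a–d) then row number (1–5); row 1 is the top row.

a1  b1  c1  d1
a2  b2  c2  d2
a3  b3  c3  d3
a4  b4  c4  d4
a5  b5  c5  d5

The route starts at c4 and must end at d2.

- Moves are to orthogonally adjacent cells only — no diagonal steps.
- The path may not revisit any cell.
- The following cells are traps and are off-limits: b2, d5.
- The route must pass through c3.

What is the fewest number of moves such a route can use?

Any route passes through c3 somewhere between c4 and d2. Summing Manhattan distances along the two legs (c4 → c3 → d2) gives a lower bound of 1 + 2 = 3 moves.
A route of 3 moves achieves this: c4 → c3 → c2 → d2.
Since 3 matches the lower bound, it is optimal.

3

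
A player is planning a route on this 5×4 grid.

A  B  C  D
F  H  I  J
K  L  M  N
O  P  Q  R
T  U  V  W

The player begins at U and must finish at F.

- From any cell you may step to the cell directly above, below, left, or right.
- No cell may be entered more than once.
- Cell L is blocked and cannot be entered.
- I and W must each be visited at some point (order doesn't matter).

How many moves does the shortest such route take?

8

Any route passes through I and W in some order between U and F. Summing Manhattan distances along each leg and taking the cheapest ordering (U → W → I → F) gives a lower bound of 2 + 4 + 2 = 8 moves.
A route of 8 moves achieves this: U → V → W → R → N → J → I → H → F.
Since 8 matches the lower bound, it is optimal.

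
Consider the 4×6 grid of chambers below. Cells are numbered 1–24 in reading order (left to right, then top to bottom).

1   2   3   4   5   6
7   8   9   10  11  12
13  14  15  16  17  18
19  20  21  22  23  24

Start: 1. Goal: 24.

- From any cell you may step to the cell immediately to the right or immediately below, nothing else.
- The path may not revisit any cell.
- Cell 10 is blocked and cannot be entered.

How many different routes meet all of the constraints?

A right/down-only route from 1 to 24 makes exactly 3 down-moves and 5 right-moves in some order.
With no other constraints that would be C(8,3) = 56 routes.
Subtract routes through each blocked cell (inclusion–exclusion for overlaps): − through 10: 24 → 32.
That gives 32 routes.

32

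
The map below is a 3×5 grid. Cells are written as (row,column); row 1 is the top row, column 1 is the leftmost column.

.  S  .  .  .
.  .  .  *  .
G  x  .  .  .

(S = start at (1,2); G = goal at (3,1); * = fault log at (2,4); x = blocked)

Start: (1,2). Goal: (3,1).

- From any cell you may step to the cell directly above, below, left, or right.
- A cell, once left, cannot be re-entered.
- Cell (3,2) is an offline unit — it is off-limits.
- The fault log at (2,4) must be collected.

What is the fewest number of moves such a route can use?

7

Any route passes through (2,4) somewhere between (1,2) and (3,1). Summing Manhattan distances along the two legs ((1,2) → (2,4) → (3,1)) gives a lower bound of 3 + 4 = 7 moves.
A route of 7 moves achieves this: (1,2) → (1,3) → (1,4) → (2,4) → (2,3) → (2,2) → (2,1) → (3,1).
Since 7 matches the lower bound, it is optimal.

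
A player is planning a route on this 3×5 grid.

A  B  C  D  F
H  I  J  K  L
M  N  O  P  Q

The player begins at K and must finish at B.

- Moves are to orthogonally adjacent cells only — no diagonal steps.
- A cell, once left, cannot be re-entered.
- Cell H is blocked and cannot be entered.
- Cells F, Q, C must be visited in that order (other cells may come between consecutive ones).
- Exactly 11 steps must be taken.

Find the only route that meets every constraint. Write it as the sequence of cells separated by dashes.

The waypoints must appear in the order F, Q, C, with no cell reused.
Route from K: up 1 to D, right 1 to F, down 2 to Q, left 3 to N, up 1 to I, right 1 to J, up 1 to C, left 1 to B — 11 moves in all.
Check: order respected (F at step 2, Q at step 4, C at step 10); 11 moves as required.

K - D - F - L - Q - P - O - N - I - J - C - B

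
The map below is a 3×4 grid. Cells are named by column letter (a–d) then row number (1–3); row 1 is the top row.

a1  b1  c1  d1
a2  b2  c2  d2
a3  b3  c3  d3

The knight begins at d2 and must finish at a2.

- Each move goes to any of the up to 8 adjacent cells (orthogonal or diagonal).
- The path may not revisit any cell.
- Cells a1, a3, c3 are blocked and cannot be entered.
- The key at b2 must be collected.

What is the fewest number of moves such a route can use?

Any route passes through b2 somewhere between d2 and a2. Summing Chebyshev distances along the two legs (d2 → b2 → a2) gives a lower bound of 2 + 1 = 3 moves.
A route of 3 moves achieves this: d2 → c1 → b2 → a2.
Since 3 matches the lower bound, it is optimal.

3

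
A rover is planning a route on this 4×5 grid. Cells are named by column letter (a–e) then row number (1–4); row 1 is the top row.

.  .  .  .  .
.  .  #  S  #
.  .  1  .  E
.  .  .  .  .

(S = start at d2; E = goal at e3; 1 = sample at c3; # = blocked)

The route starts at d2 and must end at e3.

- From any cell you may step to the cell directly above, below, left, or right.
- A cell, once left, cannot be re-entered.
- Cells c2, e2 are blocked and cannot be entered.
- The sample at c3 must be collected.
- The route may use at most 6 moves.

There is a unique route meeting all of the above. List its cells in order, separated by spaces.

Any route must reach c3 and still end at e3 within 6 moves, so the order of the required stops is forced.
Route from d2: down to d3, left to c3, down to c4, 2× right (reaching e4), up to e3 — 6 moves in all.
Check: all required cells visited; 6 ≤ 6 moves.

d2 d3 c3 c4 d4 e4 e3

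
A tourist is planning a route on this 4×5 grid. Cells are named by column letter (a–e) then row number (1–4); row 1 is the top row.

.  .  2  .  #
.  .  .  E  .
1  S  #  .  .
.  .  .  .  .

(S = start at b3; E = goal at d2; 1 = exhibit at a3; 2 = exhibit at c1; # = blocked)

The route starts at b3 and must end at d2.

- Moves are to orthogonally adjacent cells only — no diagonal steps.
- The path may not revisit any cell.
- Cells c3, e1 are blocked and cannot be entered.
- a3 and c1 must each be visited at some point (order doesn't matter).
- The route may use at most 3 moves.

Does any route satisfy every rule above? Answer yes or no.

no

Even ignoring the no-revisit rule, getting from b3 to d2, taking the cheapest ordering b3 → a3 → c1 → d2 needs at least 1 + 4 + 2 = 7 moves (Manhattan distance per leg), which exceeds the 3-move limit.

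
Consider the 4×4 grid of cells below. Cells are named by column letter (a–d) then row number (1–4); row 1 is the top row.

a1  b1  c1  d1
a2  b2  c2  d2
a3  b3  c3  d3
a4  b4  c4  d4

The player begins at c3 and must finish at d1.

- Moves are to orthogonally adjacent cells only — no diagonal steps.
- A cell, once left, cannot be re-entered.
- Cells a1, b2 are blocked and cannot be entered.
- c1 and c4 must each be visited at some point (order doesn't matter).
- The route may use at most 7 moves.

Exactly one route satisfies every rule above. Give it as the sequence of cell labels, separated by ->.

Any route must reach c1 and c4 and still end at d1 within 7 moves, so the order of the required stops is forced.
Route from c3: down to c4, right to d4, 2× up (reaching d2), left to c2, up to c1, right to d1 — 7 moves in all.
Check: all required cells visited; 7 ≤ 7 moves.

c3 -> c4 -> d4 -> d3 -> d2 -> c2 -> c1 -> d1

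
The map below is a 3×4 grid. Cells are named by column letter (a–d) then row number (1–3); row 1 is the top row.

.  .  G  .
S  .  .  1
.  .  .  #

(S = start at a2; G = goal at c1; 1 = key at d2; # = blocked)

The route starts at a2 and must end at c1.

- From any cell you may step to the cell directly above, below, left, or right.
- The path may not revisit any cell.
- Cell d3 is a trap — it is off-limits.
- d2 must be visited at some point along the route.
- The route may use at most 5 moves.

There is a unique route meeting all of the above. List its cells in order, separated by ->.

a2 -> b2 -> c2 -> d2 -> d1 -> c1

Any route must reach d2 and still end at c1 within 5 moves, so the order of the required stops is forced.
Route from a2: 3× right (reaching d2), up to d1, left to c1 — 5 moves in all.
Check: all required cells visited; 5 ≤ 5 moves.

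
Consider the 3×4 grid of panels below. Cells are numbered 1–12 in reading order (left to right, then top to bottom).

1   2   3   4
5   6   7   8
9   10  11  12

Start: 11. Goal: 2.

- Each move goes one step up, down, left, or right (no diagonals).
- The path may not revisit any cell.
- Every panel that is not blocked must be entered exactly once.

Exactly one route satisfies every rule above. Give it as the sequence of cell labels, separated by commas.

Need to visit all 12 open cells exactly once, starting at 11 and ending at 2.
Cell 9 has only two open neighbours (5 and 10), so the path must pass straight through it: one of those is the cell it's entered from and the other is where it exits.
Route from 11: right to 12, 2× up (reaching 4), left to 3, down to 7, left to 6, down to 10, left to 9, 2× up (reaching 1), right to 2 — 11 moves in all.
Check: all 12 open cells covered.

11, 12, 8, 4, 3, 7, 6, 10, 9, 5, 1, 2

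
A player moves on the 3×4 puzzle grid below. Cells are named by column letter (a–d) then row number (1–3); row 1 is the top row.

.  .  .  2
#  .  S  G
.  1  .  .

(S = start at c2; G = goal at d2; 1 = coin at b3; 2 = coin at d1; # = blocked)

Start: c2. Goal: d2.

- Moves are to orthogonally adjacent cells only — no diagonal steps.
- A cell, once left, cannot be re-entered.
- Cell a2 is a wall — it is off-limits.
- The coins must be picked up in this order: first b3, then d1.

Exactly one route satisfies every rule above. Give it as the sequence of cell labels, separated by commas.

The waypoints must appear in the order b3, d1, with no cell reused.
Route from c2: down to c3, left to b3, 2× up (reaching b1), 2× right (reaching d1), down to d2 — 7 moves in all.
Check: order respected (1 at step 2, 2 at step 6).

c2, c3, b3, b2, b1, c1, d1, d2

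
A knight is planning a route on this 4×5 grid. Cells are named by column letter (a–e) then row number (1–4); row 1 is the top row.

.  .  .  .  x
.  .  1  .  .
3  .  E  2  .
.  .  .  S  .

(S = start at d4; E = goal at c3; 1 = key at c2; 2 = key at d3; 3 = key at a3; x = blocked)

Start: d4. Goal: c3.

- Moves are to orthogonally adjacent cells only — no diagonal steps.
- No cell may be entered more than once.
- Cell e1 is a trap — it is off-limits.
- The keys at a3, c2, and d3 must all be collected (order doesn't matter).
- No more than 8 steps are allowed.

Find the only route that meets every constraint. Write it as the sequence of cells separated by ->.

d4 -> d3 -> d2 -> c2 -> b2 -> a2 -> a3 -> b3 -> c3

The budget equals the shortest possible length, so every move has to be on a shortest route through the required cells.
Route from d4: 2× up (reaching d2), 3× left (reaching a2), down to a3, 2× right (reaching c3) — 8 moves in all.
Check: all required cells visited; 8 ≤ 8 moves.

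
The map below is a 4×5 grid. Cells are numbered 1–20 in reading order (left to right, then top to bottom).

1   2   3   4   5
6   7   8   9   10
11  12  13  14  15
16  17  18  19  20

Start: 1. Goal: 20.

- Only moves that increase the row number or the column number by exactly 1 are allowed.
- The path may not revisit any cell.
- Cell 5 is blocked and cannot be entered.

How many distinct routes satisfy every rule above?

34

A right/down-only route from 1 to 20 makes exactly 3 down-moves and 4 right-moves in some order.
With no other constraints that would be C(7,3) = 35 routes.
Subtract routes through each blocked cell (inclusion–exclusion for overlaps): − through 5: 1 → 34.
That gives 34 routes.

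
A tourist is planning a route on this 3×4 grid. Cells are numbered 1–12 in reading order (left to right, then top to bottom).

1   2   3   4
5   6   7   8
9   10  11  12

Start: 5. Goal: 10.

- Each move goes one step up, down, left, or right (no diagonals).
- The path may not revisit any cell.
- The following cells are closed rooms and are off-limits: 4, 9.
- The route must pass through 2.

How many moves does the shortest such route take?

4

Any route passes through 2 somewhere between 5 and 10. Summing Manhattan distances along the two legs (5 → 2 → 10) gives a lower bound of 2 + 2 = 4 moves.
A route of 4 moves achieves this: 5 → 1 → 2 → 6 → 10.
Since 4 matches the lower bound, it is optimal.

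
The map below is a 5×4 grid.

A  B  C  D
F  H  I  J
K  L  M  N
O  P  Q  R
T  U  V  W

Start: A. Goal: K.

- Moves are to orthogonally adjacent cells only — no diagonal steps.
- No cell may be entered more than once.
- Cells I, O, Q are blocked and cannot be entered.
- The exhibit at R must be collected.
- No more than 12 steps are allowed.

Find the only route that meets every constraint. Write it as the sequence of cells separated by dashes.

A - B - C - D - J - N - R - W - V - U - P - L - K

The 12-move cap with required stops at R leaves no slack for detours.
Route from A: 3× right (reaching D), 4× down (reaching W), 2× left (reaching U), 2× up (reaching L), left to K — 12 moves in all.
Check: all required cells visited; 12 ≤ 12 moves.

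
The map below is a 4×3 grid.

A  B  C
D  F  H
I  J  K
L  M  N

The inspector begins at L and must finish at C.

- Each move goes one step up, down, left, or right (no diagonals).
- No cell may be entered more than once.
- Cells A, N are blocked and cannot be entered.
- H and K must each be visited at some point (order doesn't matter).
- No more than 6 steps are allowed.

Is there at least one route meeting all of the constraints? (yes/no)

yes

One route that works: L → I → J → K → H → C.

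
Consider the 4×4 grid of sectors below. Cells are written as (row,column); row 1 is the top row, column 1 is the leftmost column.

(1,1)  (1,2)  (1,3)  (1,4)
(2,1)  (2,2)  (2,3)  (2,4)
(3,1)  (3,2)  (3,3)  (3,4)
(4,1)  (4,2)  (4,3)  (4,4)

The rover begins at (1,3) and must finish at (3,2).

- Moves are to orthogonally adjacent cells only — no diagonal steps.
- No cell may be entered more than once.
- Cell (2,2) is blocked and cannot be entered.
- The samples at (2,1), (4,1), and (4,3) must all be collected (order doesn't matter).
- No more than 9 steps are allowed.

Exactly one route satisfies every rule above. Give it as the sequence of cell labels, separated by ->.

(1,3) -> (1,2) -> (1,1) -> (2,1) -> (3,1) -> (4,1) -> (4,2) -> (4,3) -> (3,3) -> (3,2)

The budget equals the shortest possible length, so every move has to be on a shortest route through the required cells.
Route from (1,3): 2× left (reaching (1,1)), 3× down (reaching (4,1)), 2× right (reaching (4,3)), up to (3,3), left to (3,2) — 9 moves in all.
Check: all required cells visited; 9 ≤ 9 moves.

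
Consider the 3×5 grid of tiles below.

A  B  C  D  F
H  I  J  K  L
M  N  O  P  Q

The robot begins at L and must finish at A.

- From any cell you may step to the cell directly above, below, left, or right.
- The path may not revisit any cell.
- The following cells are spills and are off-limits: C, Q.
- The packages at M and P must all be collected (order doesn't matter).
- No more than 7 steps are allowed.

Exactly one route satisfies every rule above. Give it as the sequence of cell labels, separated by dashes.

The 7-move cap with required stops at M, P leaves no slack for detours.
Route from L: left 1 to K, down 1 to P, left 3 to M, up 2 to A — 7 moves in all.
Check: all required cells visited; 7 ≤ 7 moves.

L - K - P - O - N - M - H - A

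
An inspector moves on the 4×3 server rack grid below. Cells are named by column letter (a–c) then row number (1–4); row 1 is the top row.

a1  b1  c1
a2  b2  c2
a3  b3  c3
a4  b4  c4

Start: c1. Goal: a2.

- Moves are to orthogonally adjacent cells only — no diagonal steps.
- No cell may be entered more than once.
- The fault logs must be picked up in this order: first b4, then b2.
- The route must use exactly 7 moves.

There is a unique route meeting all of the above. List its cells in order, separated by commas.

The waypoints must appear in the order b4, b2, with no cell reused.
Route from c1: down 3 to c4, left 1 to b4, up 2 to b2, left 1 to a2 — 7 moves in all.
Check: order respected (b4 at step 4, b2 at step 6); 7 moves as required.

c1, c2, c3, c4, b4, b3, b2, a2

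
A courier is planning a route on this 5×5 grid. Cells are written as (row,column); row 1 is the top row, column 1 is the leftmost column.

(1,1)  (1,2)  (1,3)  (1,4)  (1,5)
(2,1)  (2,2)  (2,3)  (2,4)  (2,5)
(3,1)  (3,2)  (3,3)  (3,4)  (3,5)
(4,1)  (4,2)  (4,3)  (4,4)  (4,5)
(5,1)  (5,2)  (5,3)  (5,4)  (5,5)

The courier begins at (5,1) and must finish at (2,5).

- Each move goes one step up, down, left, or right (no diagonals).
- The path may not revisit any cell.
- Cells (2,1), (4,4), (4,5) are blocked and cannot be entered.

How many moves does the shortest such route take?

The Manhattan distance from (5,1) to (2,5) is |5−2| + |1−5| = 7, so at least 7 moves are needed.
A route of 7 moves achieves this: (5,1) → (4,1) → (3,1) → (3,2) → (2,2) → (2,3) → (2,4) → (2,5).
Since 7 matches the lower bound, it is optimal.

7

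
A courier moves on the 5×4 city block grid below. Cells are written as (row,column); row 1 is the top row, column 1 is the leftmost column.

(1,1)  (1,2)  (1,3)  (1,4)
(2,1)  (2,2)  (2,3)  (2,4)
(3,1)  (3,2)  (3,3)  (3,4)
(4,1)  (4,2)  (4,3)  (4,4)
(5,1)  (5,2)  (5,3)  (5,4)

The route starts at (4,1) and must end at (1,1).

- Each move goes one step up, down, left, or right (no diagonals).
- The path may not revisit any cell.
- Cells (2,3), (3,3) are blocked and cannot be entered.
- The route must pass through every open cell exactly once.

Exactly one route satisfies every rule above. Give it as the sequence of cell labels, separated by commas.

(4,1), (5,1), (5,2), (4,2), (4,3), (5,3), (5,4), (4,4), (3,4), (2,4), (1,4), (1,3), (1,2), (2,2), (3,2), (3,1), (2,1), (1,1)

Need to visit all 18 open cells exactly once, starting at (4,1) and ending at (1,1).
Cell (3,4) has only two open neighbours ((2,4) and (4,4)), so the path must pass straight through it: one of those is the cell it's entered from and the other is where it exits.
Route from (4,1): down to (5,1), right to (5,2), up to (4,2), right to (4,3), down to (5,3), right to (5,4), 4× up (reaching (1,4)), 2× left (reaching (1,2)), 2× down (reaching (3,2)), left to (3,1), 2× up (reaching (1,1)) — 17 moves in all.
Check: all 18 open cells covered.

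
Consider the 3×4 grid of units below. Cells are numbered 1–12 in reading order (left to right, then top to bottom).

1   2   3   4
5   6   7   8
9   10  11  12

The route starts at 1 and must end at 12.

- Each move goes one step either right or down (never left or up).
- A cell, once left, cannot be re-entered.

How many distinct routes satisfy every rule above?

10

A right/down-only route from 1 to 12 makes exactly 2 down-moves and 3 right-moves in some order.
With no other constraints that would be C(5,2) = 10 routes.
That gives 10 routes.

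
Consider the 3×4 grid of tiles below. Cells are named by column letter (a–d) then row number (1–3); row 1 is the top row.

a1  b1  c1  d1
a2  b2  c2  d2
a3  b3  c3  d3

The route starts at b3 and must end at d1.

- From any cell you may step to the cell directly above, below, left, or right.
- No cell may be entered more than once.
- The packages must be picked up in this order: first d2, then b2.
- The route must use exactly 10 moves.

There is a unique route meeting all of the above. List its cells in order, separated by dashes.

b3 - c3 - d3 - d2 - c2 - b2 - a2 - a1 - b1 - c1 - d1

The waypoints must appear in the order d2, b2, with no cell reused.
Route from b3: 2× right (reaching d3), up to d2, 3× left (reaching a2), up to a1, 3× right (reaching d1) — 10 moves in all.
Check: order respected (d2 at step 3, b2 at step 5); 10 moves as required.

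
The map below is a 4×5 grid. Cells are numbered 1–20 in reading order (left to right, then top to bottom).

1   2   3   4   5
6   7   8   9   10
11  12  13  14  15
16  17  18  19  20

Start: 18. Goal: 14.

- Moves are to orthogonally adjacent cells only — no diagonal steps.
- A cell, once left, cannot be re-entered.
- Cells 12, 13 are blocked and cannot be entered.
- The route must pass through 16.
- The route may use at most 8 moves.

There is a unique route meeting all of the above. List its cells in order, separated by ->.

Any route must reach 16 and still end at 14 within 8 moves, so the order of the required stops is forced.
Route from 18: left 2 to 16, up 2 to 6, right 3 to 9, down 1 to 14 — 8 moves in all.
Check: all required cells visited; 8 ≤ 8 moves.

18 -> 17 -> 16 -> 11 -> 6 -> 7 -> 8 -> 9 -> 14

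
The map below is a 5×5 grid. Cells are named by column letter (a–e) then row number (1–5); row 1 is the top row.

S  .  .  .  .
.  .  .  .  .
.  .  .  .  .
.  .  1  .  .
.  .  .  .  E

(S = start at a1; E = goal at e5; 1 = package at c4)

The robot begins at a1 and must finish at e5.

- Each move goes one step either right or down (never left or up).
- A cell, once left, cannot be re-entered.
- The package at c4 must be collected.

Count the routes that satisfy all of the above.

30

A right/down-only route from a1 to e5 makes exactly 4 down-moves and 4 right-moves in some order.
With no other constraints that would be C(8,4) = 70 routes.
Split at c4 and multiply the segment counts: a1→c4: 10; c4→e5: 3; product = 30.
That gives 30 routes.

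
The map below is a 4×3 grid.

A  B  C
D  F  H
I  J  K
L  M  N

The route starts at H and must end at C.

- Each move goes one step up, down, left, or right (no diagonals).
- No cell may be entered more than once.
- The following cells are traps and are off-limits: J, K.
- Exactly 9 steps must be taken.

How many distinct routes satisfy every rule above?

Need simple routes of exactly 9 moves from H to C (Manhattan distance 1, so 4 moves are spent on a detour and 4 undoing it).
No route satisfies every constraint, so the count is 0.

0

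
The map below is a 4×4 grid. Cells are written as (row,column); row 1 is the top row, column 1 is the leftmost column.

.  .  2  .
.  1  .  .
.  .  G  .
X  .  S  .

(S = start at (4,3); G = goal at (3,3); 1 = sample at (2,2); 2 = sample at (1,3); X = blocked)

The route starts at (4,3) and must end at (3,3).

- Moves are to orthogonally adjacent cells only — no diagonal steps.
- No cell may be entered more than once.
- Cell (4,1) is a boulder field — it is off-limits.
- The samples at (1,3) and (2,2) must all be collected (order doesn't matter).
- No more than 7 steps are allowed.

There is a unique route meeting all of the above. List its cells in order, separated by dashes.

The 7-move cap with required stops at (1,3), (2,2) leaves no slack for detours.
Route from (4,3): left 1 to (4,2), up 3 to (1,2), right 1 to (1,3), down 2 to (3,3) — 7 moves in all.
Check: all required cells visited; 7 ≤ 7 moves.

(4,3) - (4,2) - (3,2) - (2,2) - (1,2) - (1,3) - (2,3) - (3,3)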